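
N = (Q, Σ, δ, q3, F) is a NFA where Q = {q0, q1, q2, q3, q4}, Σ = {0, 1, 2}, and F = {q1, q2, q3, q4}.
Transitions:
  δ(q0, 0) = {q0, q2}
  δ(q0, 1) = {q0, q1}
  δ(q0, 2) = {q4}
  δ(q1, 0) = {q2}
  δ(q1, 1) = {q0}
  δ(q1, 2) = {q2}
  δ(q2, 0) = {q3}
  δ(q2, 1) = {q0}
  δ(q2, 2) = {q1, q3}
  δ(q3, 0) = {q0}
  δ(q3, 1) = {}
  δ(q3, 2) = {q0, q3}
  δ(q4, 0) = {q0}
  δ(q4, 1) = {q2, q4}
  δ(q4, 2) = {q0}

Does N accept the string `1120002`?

rejected

Start: {q3}
read 1: {}
The reachable set is empty and stays empty for the remaining 6 symbols.
Reachable ∩ accepting = {} — empty.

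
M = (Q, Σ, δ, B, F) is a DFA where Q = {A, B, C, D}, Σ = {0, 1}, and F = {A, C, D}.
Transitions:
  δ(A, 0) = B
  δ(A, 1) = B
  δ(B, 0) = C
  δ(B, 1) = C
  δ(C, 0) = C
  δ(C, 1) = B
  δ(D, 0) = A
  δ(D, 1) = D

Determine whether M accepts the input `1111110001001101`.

rejected

B --1--> C
C --1--> B
B --1--> C
C --1--> B
B --1--> C
C --1--> B
B --0--> C
C --0--> C
C --0--> C
C --1--> B
B --0--> C
C --0--> C
C --1--> B
B --1--> C
C --0--> C
C --1--> B
End in state B, which is not an accepting state.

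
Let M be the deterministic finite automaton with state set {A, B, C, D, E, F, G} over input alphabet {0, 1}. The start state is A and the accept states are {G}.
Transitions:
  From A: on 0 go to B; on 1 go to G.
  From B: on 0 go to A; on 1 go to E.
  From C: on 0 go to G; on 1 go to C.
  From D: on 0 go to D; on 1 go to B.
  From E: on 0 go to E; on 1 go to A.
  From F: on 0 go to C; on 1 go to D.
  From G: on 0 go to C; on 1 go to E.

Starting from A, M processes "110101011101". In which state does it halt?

A --1--> G
G --1--> E
E --0--> E
E --1--> A
A --0--> B
B --1--> E
E --0--> E
E --1--> A
A --1--> G
G --1--> E
E --0--> E
E --1--> A

A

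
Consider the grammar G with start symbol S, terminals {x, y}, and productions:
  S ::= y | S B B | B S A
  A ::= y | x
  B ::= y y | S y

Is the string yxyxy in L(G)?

no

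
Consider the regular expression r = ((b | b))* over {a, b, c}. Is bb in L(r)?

Split into 2 pieces b · b; each matches (b|b).

yes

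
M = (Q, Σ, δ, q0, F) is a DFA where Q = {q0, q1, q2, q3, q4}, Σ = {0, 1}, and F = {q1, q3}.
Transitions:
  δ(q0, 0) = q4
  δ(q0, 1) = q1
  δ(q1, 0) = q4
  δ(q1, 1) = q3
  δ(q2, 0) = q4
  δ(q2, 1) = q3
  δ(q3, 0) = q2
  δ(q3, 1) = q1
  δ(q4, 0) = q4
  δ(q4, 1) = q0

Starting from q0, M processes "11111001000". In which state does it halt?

q0 --1--> q1
q1 --1--> q3
q3 --1--> q1
q1 --1--> q3
q3 --1--> q1
q1 --0--> q4
q4 --0--> q4
q4 --1--> q0
q0 --0--> q4
q4 --0--> q4
q4 --0--> q4

q4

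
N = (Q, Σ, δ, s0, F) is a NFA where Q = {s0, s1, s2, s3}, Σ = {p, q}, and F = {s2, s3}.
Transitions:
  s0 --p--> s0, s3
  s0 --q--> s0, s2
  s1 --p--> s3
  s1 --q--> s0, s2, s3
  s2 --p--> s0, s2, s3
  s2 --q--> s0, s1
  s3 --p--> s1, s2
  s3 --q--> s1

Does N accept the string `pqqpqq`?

accepted

Start: {s0}
read p: {s0, s3}
read q: {s0, s1, s2}
read q: {s0, s1, s2, s3}
read p: {s0, s1, s2, s3}
read q: {s0, s1, s2, s3}
read q: {s0, s1, s2, s3}
Reachable ∩ accepting = {s2, s3} — nonempty.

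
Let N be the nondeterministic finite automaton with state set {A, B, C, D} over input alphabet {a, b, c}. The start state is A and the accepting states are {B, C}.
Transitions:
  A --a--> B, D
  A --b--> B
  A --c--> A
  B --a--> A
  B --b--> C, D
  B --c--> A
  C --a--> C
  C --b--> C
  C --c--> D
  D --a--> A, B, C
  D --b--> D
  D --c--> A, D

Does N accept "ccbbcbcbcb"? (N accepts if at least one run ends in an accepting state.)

Start: {A}
read c: {A}
read c: {A}
read b: {B}
read b: {C, D}
read c: {A, D}
read b: {B, D}
read c: {A, D}
read b: {B, D}
read c: {A, D}
read b: {B, D}
Reachable ∩ accepting = {B} — nonempty.

accepted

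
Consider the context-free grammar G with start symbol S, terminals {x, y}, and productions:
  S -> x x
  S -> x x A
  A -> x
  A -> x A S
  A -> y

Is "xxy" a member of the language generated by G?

S ⇒ xxA ⇒ xxy

yes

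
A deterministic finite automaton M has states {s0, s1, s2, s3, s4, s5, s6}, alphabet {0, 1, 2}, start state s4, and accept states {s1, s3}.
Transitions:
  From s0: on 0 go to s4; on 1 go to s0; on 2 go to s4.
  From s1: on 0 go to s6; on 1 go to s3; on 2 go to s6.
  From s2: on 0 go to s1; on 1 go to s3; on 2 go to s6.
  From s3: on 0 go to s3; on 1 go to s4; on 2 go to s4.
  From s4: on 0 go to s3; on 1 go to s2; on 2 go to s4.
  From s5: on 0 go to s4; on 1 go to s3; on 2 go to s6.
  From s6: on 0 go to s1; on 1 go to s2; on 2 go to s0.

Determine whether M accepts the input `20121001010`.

s4 --2--> s4
s4 --0--> s3
s3 --1--> s4
s4 --2--> s4
s4 --1--> s2
s2 --0--> s1
s1 --0--> s6
s6 --1--> s2
s2 --0--> s1
s1 --1--> s3
s3 --0--> s3
End in state s3, which is an accepting state.

accepted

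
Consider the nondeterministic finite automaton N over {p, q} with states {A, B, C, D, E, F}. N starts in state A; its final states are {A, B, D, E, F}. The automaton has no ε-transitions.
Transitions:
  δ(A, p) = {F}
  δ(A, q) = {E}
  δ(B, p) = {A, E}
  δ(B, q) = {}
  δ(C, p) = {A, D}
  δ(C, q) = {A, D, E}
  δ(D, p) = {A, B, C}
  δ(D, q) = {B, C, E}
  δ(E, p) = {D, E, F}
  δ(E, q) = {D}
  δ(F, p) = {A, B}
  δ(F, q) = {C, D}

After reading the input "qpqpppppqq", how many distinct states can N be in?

5

Start: {A}
read q: {E}
read p: {D, E, F}
read q: {B, C, D, E}
read p: {A, B, C, D, E, F}
read p: {A, B, C, D, E, F}
read p: {A, B, C, D, E, F}
read p: {A, B, C, D, E, F}
read p: {A, B, C, D, E, F}
read q: {A, B, C, D, E}
read q: {A, B, C, D, E}
Final reachable set {A, B, C, D, E} has 5 states.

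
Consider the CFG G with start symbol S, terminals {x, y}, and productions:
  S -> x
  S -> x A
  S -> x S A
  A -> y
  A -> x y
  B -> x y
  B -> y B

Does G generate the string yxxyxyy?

no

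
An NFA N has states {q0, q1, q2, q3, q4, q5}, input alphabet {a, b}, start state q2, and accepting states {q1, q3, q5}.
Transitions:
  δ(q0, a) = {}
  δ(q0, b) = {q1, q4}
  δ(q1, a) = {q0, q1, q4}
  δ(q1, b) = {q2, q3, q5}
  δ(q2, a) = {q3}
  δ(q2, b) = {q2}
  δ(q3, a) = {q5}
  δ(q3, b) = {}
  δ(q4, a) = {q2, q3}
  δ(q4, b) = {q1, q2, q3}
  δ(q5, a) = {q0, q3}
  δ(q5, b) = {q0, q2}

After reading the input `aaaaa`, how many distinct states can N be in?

2

Start: {q2}
read a: {q3}
read a: {q5}
read a: {q0, q3}
read a: {q5}
read a: {q0, q3}
Final reachable set {q0, q3} has 2 states.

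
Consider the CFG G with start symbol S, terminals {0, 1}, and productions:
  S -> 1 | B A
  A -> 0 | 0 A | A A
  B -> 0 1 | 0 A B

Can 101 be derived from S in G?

no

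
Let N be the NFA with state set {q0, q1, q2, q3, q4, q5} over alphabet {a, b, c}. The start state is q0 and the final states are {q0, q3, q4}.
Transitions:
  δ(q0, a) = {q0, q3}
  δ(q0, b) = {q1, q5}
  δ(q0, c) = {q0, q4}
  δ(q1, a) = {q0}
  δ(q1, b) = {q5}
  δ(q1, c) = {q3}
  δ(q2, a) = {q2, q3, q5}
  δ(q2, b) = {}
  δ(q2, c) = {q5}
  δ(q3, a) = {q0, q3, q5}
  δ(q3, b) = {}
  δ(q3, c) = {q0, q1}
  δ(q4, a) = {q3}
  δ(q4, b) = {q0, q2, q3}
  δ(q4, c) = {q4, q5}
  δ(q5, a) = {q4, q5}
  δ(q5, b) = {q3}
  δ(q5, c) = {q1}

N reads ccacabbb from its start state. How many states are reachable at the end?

2

Start: {q0}
read c: {q0, q4}
read c: {q0, q4, q5}
read a: {q0, q3, q4, q5}
read c: {q0, q1, q4, q5}
read a: {q0, q3, q4, q5}
read b: {q0, q1, q2, q3, q5}
read b: {q1, q3, q5}
read b: {q3, q5}
Final reachable set {q3, q5} has 2 states.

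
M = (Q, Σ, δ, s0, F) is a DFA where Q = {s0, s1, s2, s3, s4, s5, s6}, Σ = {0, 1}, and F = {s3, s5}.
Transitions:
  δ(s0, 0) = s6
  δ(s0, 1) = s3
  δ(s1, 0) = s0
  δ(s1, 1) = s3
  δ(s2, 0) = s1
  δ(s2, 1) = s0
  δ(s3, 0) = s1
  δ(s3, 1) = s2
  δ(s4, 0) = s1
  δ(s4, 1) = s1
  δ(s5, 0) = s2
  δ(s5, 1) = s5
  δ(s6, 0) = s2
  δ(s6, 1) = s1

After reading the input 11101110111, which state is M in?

s0

s0 --1--> s3
s3 --1--> s2
s2 --1--> s0
s0 --0--> s6
s6 --1--> s1
s1 --1--> s3
s3 --1--> s2
s2 --0--> s1
s1 --1--> s3
s3 --1--> s2
s2 --1--> s0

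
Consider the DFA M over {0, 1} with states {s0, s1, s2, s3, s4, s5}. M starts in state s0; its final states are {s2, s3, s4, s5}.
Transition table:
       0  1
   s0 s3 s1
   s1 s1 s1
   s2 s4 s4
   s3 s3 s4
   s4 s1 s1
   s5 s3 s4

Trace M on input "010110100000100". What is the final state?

s1

s0 --0--> s3
s3 --1--> s4
s4 --0--> s1
s1 --1--> s1
s1 --1--> s1
s1 --0--> s1
s1 --1--> s1
s1 --0--> s1
s1 --0--> s1
s1 --0--> s1
s1 --0--> s1
s1 --0--> s1
s1 --1--> s1
s1 --0--> s1
s1 --0--> s1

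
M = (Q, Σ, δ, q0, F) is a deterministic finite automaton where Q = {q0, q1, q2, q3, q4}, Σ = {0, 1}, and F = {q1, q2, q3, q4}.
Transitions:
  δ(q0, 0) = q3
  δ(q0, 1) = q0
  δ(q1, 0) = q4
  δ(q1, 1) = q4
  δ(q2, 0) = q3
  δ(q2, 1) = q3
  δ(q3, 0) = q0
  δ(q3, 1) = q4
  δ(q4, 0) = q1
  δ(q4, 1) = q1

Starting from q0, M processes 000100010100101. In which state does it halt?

q0 --0--> q3
q3 --0--> q0
q0 --0--> q3
q3 --1--> q4
q4 --0--> q1
q1 --0--> q4
q4 --0--> q1
q1 --1--> q4
q4 --0--> q1
q1 --1--> q4
q4 --0--> q1
q1 --0--> q4
q4 --1--> q1
q1 --0--> q4
q4 --1--> q1

q1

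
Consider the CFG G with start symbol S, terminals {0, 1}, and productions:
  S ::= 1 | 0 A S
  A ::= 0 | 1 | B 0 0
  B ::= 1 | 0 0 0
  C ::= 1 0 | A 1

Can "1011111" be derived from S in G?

no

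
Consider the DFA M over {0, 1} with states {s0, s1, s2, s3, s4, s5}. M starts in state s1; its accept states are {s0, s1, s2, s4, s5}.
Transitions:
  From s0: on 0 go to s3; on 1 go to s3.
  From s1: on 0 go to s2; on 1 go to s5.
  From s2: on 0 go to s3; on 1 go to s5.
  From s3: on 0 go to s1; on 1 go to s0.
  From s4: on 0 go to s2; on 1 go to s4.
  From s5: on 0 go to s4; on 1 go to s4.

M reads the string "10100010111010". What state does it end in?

s4

s1 --1--> s5
s5 --0--> s4
s4 --1--> s4
s4 --0--> s2
s2 --0--> s3
s3 --0--> s1
s1 --1--> s5
s5 --0--> s4
s4 --1--> s4
s4 --1--> s4
s4 --1--> s4
s4 --0--> s2
s2 --1--> s5
s5 --0--> s4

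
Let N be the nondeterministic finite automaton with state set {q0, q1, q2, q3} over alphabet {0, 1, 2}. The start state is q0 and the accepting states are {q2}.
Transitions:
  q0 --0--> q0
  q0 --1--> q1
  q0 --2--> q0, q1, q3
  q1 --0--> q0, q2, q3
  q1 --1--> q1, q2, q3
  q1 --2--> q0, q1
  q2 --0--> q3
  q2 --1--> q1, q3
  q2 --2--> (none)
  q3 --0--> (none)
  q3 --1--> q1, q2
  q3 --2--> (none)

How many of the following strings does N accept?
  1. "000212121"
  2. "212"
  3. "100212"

1

"000212121": accepted
"212": rejected
"100212": rejected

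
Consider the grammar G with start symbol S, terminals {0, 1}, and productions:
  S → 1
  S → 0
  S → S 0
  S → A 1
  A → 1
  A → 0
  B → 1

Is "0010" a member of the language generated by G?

no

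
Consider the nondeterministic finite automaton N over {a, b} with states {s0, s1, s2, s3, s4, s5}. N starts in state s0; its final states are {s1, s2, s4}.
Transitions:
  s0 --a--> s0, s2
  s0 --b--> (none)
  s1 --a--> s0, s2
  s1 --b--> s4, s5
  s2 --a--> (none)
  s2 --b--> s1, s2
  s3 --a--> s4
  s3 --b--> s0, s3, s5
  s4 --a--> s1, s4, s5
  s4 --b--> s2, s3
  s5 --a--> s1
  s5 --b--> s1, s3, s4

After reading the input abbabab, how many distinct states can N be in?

Start: {s0}
read a: {s0, s2}
read b: {s1, s2}
read b: {s1, s2, s4, s5}
read a: {s0, s1, s2, s4, s5}
read b: {s1, s2, s3, s4, s5}
read a: {s0, s1, s2, s4, s5}
read b: {s1, s2, s3, s4, s5}
Final reachable set {s1, s2, s3, s4, s5} has 5 states.

5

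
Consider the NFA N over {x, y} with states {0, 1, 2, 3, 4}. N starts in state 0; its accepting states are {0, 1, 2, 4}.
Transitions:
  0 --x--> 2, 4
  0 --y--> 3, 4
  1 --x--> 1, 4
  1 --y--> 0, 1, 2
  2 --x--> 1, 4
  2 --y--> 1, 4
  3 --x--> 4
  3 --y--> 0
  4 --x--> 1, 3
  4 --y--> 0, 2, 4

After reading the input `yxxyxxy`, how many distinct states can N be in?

4

Start: {0}
read y: {3, 4}
read x: {1, 3, 4}
read x: {1, 3, 4}
read y: {0, 1, 2, 4}
read x: {1, 2, 3, 4}
read x: {1, 3, 4}
read y: {0, 1, 2, 4}
Final reachable set {0, 1, 2, 4} has 4 states.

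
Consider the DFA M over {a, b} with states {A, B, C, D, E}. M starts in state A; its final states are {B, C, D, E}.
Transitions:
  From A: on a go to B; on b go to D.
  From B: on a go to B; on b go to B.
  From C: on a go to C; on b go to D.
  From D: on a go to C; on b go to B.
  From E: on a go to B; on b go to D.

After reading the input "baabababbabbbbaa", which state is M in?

B

A --b--> D
D --a--> C
C --a--> C
C --b--> D
D --a--> C
C --b--> D
D --a--> C
C --b--> D
D --b--> B
B --a--> B
B --b--> B
B --b--> B
B --b--> B
B --b--> B
B --a--> B
B --a--> B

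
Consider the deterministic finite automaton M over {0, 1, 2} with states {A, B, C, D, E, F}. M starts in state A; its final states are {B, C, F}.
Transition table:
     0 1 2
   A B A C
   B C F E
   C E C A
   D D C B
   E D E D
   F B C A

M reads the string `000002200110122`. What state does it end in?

A --0--> B
B --0--> C
C --0--> E
E --0--> D
D --0--> D
D --2--> B
B --2--> E
E --0--> D
D --0--> D
D --1--> C
C --1--> C
C --0--> E
E --1--> E
E --2--> D
D --2--> B

B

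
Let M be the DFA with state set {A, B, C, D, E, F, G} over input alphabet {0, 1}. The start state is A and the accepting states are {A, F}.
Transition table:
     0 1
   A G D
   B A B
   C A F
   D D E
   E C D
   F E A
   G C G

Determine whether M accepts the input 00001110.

A --0--> G
G --0--> C
C --0--> A
A --0--> G
G --1--> G
G --1--> G
G --1--> G
G --0--> C
End in state C, which is not an accepting state.

rejected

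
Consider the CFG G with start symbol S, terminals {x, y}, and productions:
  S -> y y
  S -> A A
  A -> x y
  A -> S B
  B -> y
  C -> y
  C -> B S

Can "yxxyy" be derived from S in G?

no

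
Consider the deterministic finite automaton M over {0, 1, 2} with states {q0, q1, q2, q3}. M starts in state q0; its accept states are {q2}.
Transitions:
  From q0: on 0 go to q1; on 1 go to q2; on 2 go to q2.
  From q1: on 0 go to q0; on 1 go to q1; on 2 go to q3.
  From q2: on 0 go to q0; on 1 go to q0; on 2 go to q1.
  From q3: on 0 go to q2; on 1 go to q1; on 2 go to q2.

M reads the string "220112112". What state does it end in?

q0 --2--> q2
q2 --2--> q1
q1 --0--> q0
q0 --1--> q2
q2 --1--> q0
q0 --2--> q2
q2 --1--> q0
q0 --1--> q2
q2 --2--> q1

q1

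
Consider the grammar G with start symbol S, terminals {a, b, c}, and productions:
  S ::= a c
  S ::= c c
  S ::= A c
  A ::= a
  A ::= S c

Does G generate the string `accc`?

S ⇒ Ac ⇒ Scc ⇒ accc

yes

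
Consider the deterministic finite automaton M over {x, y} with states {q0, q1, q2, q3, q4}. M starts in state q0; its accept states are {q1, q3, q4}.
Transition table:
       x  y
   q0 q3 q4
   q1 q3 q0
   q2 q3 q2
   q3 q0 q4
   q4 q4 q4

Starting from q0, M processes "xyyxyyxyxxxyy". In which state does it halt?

q0 --x--> q3
q3 --y--> q4
q4 --y--> q4
q4 --x--> q4
q4 --y--> q4
q4 --y--> q4
q4 --x--> q4
q4 --y--> q4
q4 --x--> q4
q4 --x--> q4
q4 --x--> q4
q4 --y--> q4
q4 --y--> q4

q4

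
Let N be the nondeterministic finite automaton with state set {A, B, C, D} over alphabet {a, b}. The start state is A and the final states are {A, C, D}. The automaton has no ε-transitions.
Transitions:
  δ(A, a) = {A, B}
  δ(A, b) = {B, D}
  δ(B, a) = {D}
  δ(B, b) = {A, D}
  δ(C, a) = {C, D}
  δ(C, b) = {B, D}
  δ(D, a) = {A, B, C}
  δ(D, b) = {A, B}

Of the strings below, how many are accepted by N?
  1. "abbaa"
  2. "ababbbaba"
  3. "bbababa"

3

"abbaa": accepted
"ababbbaba": accepted
"bbababa": accepted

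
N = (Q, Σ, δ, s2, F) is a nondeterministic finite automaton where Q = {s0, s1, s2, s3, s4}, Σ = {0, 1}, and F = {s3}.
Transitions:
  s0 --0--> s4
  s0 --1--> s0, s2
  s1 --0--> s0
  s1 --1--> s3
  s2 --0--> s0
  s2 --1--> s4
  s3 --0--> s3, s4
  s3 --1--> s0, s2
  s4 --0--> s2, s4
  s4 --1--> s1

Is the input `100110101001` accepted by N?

rejected

Start: {s2}
read 1: {s4}
read 0: {s2, s4}
read 0: {s0, s2, s4}
read 1: {s0, s1, s2, s4}
read 1: {s0, s1, s2, s3, s4}
read 0: {s0, s2, s3, s4}
read 1: {s0, s1, s2, s4}
read 0: {s0, s2, s4}
read 1: {s0, s1, s2, s4}
read 0: {s0, s2, s4}
read 0: {s0, s2, s4}
read 1: {s0, s1, s2, s4}
Reachable ∩ accepting = {} — empty.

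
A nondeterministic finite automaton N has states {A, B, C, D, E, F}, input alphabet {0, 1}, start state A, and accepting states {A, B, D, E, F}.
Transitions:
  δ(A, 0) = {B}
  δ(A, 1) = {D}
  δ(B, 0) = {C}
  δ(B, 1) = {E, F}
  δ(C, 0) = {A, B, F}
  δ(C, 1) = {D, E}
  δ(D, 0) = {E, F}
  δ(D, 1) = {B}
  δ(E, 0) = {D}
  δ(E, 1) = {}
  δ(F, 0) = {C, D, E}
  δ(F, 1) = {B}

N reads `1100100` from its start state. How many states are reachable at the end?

Start: {A}
read 1: {D}
read 1: {B}
read 0: {C}
read 0: {A, B, F}
read 1: {B, D, E, F}
read 0: {C, D, E, F}
read 0: {A, B, C, D, E, F}
Final reachable set {A, B, C, D, E, F} has 6 states.

6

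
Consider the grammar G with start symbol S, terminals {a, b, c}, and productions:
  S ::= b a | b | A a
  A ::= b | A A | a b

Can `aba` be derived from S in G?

yes

S ⇒ Aa ⇒ aba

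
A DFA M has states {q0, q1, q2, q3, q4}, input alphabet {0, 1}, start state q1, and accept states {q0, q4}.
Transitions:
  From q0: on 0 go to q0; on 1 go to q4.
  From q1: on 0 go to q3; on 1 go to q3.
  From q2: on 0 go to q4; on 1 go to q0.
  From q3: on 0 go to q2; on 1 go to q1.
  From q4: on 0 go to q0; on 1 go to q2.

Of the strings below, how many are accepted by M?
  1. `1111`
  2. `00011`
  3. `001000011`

1

`1111`: rejected
`00011`: accepted
`001000011`: rejected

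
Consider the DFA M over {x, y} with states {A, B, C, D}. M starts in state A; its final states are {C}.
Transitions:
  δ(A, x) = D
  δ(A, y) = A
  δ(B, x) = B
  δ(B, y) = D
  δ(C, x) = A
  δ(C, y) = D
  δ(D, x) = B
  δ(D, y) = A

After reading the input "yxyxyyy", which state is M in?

A

A --y--> A
A --x--> D
D --y--> A
A --x--> D
D --y--> A
A --y--> A
A --y--> A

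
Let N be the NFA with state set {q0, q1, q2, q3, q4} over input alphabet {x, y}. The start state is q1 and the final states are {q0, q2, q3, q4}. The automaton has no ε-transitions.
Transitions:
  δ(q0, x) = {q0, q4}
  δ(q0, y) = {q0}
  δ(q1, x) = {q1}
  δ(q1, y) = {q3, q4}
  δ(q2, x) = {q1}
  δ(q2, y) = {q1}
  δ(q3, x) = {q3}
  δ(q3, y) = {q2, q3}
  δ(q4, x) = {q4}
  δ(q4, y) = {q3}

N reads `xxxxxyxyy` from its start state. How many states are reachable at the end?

3

Start: {q1}
read x: {q1}
read x: {q1}
read x: {q1}
read x: {q1}
read x: {q1}
read y: {q3, q4}
read x: {q3, q4}
read y: {q2, q3}
read y: {q1, q2, q3}
Final reachable set {q1, q2, q3} has 3 states.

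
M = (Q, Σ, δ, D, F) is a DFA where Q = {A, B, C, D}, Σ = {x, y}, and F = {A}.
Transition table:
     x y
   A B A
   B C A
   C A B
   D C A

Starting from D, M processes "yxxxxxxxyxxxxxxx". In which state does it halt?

B

D --y--> A
A --x--> B
B --x--> C
C --x--> A
A --x--> B
B --x--> C
C --x--> A
A --x--> B
B --y--> A
A --x--> B
B --x--> C
C --x--> A
A --x--> B
B --x--> C
C --x--> A
A --x--> B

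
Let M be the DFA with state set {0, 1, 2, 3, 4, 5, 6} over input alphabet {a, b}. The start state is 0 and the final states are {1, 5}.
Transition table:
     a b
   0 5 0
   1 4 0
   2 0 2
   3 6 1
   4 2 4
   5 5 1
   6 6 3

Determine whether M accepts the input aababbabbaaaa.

accepted

0 --a--> 5
5 --a--> 5
5 --b--> 1
1 --a--> 4
4 --b--> 4
4 --b--> 4
4 --a--> 2
2 --b--> 2
2 --b--> 2
2 --a--> 0
0 --a--> 5
5 --a--> 5
5 --a--> 5
End in state 5, which is an accepting state.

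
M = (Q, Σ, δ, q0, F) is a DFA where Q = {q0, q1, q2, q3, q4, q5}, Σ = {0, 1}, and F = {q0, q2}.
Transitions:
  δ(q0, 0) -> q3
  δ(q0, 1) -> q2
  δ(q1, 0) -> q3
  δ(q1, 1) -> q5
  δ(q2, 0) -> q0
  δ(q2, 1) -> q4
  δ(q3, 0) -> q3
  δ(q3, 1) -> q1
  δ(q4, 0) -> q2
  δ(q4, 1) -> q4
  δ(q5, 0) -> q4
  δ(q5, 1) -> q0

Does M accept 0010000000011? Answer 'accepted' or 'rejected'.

q0 --0--> q3
q3 --0--> q3
q3 --1--> q1
q1 --0--> q3
q3 --0--> q3
q3 --0--> q3
q3 --0--> q3
q3 --0--> q3
q3 --0--> q3
q3 --0--> q3
q3 --0--> q3
q3 --1--> q1
q1 --1--> q5
End in state q5, which is not an accepting state.

rejected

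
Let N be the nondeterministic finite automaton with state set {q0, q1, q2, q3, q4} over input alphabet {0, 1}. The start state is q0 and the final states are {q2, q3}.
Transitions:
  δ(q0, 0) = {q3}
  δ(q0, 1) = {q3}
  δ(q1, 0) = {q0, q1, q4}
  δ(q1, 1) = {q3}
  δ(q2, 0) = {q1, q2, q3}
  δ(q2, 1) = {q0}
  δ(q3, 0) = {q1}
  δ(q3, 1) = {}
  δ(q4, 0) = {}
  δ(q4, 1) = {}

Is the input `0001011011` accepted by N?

Start: {q0}
read 0: {q3}
read 0: {q1}
read 0: {q0, q1, q4}
read 1: {q3}
read 0: {q1}
read 1: {q3}
read 1: {}
The reachable set is empty and stays empty for the remaining 3 symbols.
Reachable ∩ accepting = {} — empty.

rejected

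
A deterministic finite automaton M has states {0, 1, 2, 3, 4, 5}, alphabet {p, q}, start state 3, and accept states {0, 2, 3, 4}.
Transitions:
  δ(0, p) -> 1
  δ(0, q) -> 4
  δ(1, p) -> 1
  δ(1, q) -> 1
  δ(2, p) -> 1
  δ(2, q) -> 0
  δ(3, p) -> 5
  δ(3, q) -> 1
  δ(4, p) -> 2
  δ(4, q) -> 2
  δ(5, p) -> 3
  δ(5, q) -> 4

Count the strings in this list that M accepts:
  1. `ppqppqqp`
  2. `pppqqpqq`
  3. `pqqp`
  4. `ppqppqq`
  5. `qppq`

0

`ppqppqqp`: rejected
`pppqqpqq`: rejected
`pqqp`: rejected
`ppqppqq`: rejected
`qppq`: rejected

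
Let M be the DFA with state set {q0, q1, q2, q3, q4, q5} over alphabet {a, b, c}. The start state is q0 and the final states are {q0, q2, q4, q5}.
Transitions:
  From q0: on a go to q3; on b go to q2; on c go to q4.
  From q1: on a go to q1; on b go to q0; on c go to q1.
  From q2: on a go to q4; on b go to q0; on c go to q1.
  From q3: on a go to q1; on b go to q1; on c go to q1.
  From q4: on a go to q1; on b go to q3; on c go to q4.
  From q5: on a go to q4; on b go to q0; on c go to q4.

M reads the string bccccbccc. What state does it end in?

q0 --b--> q2
q2 --c--> q1
q1 --c--> q1
q1 --c--> q1
q1 --c--> q1
q1 --b--> q0
q0 --c--> q4
q4 --c--> q4
q4 --c--> q4

q4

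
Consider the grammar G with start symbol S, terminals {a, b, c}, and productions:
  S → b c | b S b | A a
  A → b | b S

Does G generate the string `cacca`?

no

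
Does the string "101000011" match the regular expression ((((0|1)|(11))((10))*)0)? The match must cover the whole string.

no

No split of 101000011 into u·v has (((0|1)|(11))((10))*) matching u and 0 matching v.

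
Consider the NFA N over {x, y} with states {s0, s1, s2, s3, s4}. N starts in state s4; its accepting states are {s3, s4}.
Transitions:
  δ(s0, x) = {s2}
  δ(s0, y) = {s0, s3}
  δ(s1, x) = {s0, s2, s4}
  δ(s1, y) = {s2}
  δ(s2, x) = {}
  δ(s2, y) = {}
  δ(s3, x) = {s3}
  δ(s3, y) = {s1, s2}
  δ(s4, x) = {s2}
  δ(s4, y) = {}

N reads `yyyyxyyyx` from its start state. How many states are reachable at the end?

Start: {s4}
read y: {}
The reachable set is empty and stays empty for the remaining 8 symbols.
Final reachable set {} has 0 states.

0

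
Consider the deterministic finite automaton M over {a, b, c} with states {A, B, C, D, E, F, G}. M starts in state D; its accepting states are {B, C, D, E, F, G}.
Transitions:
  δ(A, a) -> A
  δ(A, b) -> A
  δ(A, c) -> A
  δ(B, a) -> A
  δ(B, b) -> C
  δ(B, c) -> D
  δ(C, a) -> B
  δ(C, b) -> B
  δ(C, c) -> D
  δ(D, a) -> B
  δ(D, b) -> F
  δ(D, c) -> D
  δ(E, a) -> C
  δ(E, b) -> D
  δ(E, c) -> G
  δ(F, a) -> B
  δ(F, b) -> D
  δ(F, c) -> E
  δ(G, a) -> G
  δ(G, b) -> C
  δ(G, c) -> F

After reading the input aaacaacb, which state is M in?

D --a--> B
B --a--> A
A --a--> A
A --c--> A
A --a--> A
A --a--> A
A --c--> A
A --b--> A

A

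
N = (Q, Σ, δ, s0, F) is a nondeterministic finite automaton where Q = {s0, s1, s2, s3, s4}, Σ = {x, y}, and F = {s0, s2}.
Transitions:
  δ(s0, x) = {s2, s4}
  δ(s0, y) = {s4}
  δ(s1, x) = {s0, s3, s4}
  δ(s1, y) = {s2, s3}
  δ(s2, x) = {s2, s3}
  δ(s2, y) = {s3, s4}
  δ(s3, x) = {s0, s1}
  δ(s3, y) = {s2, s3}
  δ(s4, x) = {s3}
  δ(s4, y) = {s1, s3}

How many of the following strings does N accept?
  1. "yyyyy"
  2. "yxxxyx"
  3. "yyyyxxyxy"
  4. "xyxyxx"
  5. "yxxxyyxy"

5

"yyyyy": accepted
"yxxxyx": accepted
"yyyyxxyxy": accepted
"xyxyxx": accepted
"yxxxyyxy": accepted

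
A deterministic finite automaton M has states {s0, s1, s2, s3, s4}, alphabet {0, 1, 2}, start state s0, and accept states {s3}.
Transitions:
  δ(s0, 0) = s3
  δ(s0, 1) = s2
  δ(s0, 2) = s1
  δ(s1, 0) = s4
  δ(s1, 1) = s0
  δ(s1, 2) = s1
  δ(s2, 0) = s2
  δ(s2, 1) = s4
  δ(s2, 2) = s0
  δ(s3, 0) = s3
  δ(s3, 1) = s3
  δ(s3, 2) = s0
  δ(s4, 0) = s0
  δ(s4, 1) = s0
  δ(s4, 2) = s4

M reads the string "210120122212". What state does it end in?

s1

s0 --2--> s1
s1 --1--> s0
s0 --0--> s3
s3 --1--> s3
s3 --2--> s0
s0 --0--> s3
s3 --1--> s3
s3 --2--> s0
s0 --2--> s1
s1 --2--> s1
s1 --1--> s0
s0 --2--> s1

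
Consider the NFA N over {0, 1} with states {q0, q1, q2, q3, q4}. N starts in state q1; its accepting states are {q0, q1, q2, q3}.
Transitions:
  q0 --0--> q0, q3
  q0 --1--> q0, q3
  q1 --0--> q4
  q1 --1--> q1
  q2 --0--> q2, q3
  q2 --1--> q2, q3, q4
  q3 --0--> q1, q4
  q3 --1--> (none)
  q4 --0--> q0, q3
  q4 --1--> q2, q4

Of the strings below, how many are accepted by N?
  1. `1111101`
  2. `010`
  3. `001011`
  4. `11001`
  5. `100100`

5

`1111101`: accepted
`010`: accepted
`001011`: accepted
`11001`: accepted
`100100`: accepted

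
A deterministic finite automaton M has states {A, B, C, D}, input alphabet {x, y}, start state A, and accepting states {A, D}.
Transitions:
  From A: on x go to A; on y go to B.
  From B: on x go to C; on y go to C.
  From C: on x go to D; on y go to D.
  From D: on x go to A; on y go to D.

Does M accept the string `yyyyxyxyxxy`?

A --y--> B
B --y--> C
C --y--> D
D --y--> D
D --x--> A
A --y--> B
B --x--> C
C --y--> D
D --x--> A
A --x--> A
A --y--> B
End in state B, which is not an accepting state.

rejected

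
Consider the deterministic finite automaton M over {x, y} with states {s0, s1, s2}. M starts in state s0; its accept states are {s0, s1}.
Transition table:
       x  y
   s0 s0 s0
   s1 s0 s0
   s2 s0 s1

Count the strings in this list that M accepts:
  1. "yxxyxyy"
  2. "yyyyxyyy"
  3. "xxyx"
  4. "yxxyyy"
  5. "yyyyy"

5

"yxxyxyy": accepted
"yyyyxyyy": accepted
"xxyx": accepted
"yxxyyy": accepted
"yyyyy": accepted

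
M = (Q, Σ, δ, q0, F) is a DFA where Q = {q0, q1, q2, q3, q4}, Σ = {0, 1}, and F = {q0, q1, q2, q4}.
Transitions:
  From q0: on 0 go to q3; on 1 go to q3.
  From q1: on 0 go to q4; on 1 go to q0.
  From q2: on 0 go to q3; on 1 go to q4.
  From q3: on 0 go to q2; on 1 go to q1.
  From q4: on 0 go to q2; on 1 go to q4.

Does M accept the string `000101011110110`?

q0 --0--> q3
q3 --0--> q2
q2 --0--> q3
q3 --1--> q1
q1 --0--> q4
q4 --1--> q4
q4 --0--> q2
q2 --1--> q4
q4 --1--> q4
q4 --1--> q4
q4 --1--> q4
q4 --0--> q2
q2 --1--> q4
q4 --1--> q4
q4 --0--> q2
End in state q2, which is an accepting state.

accepted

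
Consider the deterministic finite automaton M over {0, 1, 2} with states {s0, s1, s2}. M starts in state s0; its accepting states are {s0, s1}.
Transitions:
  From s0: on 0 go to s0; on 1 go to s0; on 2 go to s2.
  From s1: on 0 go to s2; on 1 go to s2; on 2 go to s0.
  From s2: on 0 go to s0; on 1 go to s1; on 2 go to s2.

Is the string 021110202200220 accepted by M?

accepted

s0 --0--> s0
s0 --2--> s2
s2 --1--> s1
s1 --1--> s2
s2 --1--> s1
s1 --0--> s2
s2 --2--> s2
s2 --0--> s0
s0 --2--> s2
s2 --2--> s2
s2 --0--> s0
s0 --0--> s0
s0 --2--> s2
s2 --2--> s2
s2 --0--> s0
End in state s0, which is an accepting state.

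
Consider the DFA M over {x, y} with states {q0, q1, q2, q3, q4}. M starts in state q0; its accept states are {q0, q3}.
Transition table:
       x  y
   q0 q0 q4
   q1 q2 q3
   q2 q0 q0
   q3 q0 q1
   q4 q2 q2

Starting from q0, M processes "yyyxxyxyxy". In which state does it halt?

q0 --y--> q4
q4 --y--> q2
q2 --y--> q0
q0 --x--> q0
q0 --x--> q0
q0 --y--> q4
q4 --x--> q2
q2 --y--> q0
q0 --x--> q0
q0 --y--> q4

q4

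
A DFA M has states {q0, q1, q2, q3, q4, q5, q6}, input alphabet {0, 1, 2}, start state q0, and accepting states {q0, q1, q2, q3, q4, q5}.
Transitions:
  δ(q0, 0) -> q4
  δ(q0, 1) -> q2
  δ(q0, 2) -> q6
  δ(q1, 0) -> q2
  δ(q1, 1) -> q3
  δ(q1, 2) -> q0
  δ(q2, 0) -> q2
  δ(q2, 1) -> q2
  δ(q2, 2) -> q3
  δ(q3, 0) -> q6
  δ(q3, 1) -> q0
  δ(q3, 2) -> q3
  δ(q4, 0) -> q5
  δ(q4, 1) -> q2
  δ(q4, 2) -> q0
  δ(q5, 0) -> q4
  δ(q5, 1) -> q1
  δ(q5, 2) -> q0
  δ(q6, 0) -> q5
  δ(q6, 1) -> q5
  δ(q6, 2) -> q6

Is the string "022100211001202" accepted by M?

rejected

q0 --0--> q4
q4 --2--> q0
q0 --2--> q6
q6 --1--> q5
q5 --0--> q4
q4 --0--> q5
q5 --2--> q0
q0 --1--> q2
q2 --1--> q2
q2 --0--> q2
q2 --0--> q2
q2 --1--> q2
q2 --2--> q3
q3 --0--> q6
q6 --2--> q6
End in state q6, which is not an accepting state.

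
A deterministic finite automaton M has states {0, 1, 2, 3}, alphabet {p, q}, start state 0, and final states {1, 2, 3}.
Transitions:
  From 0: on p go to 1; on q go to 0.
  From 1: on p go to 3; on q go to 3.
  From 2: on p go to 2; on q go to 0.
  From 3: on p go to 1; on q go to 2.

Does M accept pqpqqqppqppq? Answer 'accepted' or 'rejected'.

rejected

0 --p--> 1
1 --q--> 3
3 --p--> 1
1 --q--> 3
3 --q--> 2
2 --q--> 0
0 --p--> 1
1 --p--> 3
3 --q--> 2
2 --p--> 2
2 --p--> 2
2 --q--> 0
End in state 0, which is not an accepting state.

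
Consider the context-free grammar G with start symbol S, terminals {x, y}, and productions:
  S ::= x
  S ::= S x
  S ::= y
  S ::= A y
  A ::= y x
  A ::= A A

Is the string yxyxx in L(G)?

S ⇒ Sx ⇒ Sxx ⇒ Ayxx ⇒ yxyxx

yes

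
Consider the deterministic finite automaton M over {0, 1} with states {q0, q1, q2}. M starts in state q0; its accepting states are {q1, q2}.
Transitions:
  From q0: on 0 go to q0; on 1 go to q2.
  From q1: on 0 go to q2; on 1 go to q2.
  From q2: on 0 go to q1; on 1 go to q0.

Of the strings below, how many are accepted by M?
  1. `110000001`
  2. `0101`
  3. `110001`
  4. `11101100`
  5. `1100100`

`110000001`: accepted
`0101`: accepted
`110001`: accepted
`11101100`: rejected
`1100100`: accepted

4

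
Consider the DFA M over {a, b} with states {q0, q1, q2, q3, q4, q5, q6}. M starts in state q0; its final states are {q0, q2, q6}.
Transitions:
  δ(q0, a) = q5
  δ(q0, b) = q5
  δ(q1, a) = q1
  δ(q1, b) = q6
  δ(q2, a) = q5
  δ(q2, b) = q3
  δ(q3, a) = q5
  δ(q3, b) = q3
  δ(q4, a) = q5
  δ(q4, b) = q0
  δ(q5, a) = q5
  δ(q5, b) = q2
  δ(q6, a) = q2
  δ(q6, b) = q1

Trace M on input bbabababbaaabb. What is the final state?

q0 --b--> q5
q5 --b--> q2
q2 --a--> q5
q5 --b--> q2
q2 --a--> q5
q5 --b--> q2
q2 --a--> q5
q5 --b--> q2
q2 --b--> q3
q3 --a--> q5
q5 --a--> q5
q5 --a--> q5
q5 --b--> q2
q2 --b--> q3

q3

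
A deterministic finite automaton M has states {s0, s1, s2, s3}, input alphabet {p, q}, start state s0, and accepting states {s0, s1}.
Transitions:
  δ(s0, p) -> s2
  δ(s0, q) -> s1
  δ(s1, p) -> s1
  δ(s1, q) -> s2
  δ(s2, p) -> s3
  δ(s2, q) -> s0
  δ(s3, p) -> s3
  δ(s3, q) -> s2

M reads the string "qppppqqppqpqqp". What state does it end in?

s0 --q--> s1
s1 --p--> s1
s1 --p--> s1
s1 --p--> s1
s1 --p--> s1
s1 --q--> s2
s2 --q--> s0
s0 --p--> s2
s2 --p--> s3
s3 --q--> s2
s2 --p--> s3
s3 --q--> s2
s2 --q--> s0
s0 --p--> s2

s2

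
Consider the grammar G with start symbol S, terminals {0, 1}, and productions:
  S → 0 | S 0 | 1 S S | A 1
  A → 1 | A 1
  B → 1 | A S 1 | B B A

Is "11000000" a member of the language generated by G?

yes

S ⇒ 1SS ⇒ 1S0S ⇒ 1S00S ⇒ 1S000S ⇒ 11SS000S ⇒ 110S000S ⇒ 1100000S ⇒ 11000000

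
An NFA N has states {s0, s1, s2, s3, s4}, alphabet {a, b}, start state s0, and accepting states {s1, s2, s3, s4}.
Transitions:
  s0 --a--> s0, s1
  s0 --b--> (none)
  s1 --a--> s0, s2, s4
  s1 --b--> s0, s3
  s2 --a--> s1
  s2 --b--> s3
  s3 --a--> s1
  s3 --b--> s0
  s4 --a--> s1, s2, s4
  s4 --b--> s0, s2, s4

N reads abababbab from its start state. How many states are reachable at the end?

2

Start: {s0}
read a: {s0, s1}
read b: {s0, s3}
read a: {s0, s1}
read b: {s0, s3}
read a: {s0, s1}
read b: {s0, s3}
read b: {s0}
read a: {s0, s1}
read b: {s0, s3}
Final reachable set {s0, s3} has 2 states.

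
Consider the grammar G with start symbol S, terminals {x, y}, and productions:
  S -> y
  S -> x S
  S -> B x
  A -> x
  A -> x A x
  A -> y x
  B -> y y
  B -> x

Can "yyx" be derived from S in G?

yes

S ⇒ Bx ⇒ yyx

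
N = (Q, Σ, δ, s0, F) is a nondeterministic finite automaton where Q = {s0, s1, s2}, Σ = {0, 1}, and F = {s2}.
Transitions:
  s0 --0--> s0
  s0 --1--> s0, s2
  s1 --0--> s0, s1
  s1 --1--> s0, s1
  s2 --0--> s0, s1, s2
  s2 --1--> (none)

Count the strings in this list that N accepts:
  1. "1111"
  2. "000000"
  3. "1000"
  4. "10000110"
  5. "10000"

"1111": accepted
"000000": rejected
"1000": accepted
"10000110": accepted
"10000": accepted

4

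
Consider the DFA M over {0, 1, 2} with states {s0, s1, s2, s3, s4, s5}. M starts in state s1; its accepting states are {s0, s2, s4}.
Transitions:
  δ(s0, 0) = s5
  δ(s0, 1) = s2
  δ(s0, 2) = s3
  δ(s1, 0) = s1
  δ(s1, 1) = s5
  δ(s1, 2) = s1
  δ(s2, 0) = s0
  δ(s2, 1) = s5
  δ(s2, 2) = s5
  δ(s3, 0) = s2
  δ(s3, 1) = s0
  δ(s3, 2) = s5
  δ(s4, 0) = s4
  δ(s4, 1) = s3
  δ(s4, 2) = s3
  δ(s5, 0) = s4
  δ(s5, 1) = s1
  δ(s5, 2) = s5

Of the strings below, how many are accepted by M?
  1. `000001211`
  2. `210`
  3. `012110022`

1

`000001211`: rejected
`210`: accepted
`012110022`: rejected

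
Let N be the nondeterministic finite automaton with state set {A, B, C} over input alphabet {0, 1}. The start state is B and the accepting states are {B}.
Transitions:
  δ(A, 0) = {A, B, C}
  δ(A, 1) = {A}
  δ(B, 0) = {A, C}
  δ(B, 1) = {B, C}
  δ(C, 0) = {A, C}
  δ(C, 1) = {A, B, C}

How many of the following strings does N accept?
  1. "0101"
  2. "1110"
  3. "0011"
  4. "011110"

"0101": accepted
"1110": accepted
"0011": accepted
"011110": accepted

4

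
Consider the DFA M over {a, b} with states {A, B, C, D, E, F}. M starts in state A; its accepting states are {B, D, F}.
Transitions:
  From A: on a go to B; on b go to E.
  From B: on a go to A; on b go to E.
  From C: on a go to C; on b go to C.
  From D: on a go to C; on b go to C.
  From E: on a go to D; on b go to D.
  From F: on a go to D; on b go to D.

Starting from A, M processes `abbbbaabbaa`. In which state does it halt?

A --a--> B
B --b--> E
E --b--> D
D --b--> C
C --b--> C
C --a--> C
C --a--> C
C --b--> C
C --b--> C
C --a--> C
C --a--> C

C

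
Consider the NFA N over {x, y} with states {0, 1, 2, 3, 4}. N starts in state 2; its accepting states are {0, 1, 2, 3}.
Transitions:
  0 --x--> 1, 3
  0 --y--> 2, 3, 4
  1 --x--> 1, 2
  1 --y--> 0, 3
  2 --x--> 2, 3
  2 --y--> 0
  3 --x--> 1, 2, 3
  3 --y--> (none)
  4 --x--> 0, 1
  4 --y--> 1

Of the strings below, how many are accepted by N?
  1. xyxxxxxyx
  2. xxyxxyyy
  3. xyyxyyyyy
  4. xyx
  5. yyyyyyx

xyxxxxxyx: accepted
xxyxxyyy: accepted
xyyxyyyyy: accepted
xyx: accepted
yyyyyyx: accepted

5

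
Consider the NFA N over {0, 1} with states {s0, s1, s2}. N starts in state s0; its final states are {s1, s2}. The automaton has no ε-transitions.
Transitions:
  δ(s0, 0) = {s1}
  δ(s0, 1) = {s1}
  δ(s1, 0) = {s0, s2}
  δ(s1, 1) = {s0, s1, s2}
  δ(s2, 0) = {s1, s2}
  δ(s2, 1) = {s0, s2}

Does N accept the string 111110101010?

Start: {s0}
read 1: {s1}
read 1: {s0, s1, s2}
read 1: {s0, s1, s2}
read 1: {s0, s1, s2}
read 1: {s0, s1, s2}
read 0: {s0, s1, s2}
read 1: {s0, s1, s2}
read 0: {s0, s1, s2}
read 1: {s0, s1, s2}
read 0: {s0, s1, s2}
read 1: {s0, s1, s2}
read 0: {s0, s1, s2}
Reachable ∩ accepting = {s1, s2} — nonempty.

accepted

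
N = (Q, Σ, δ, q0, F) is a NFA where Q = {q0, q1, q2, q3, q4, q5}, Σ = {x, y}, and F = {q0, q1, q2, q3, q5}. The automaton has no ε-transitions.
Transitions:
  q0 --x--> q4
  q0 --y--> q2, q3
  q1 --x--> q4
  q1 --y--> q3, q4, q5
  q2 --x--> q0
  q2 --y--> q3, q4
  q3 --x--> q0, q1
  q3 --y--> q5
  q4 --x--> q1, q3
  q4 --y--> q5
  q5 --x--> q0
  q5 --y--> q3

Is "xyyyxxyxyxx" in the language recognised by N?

Start: {q0}
read x: {q4}
read y: {q5}
read y: {q3}
read y: {q5}
read x: {q0}
read x: {q4}
read y: {q5}
read x: {q0}
read y: {q2, q3}
read x: {q0, q1}
read x: {q4}
Reachable ∩ accepting = {} — empty.

rejected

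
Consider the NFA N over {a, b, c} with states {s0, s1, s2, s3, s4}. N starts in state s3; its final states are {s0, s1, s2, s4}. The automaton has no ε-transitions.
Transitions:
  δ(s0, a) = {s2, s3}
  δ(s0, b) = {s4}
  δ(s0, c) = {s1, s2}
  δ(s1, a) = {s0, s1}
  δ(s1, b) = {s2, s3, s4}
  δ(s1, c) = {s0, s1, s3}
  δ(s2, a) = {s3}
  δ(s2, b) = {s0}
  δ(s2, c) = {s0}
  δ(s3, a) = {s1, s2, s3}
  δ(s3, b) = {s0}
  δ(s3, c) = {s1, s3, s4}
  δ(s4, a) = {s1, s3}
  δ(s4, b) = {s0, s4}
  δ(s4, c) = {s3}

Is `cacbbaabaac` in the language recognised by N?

Start: {s3}
read c: {s1, s3, s4}
read a: {s0, s1, s2, s3}
read c: {s0, s1, s2, s3, s4}
read b: {s0, s2, s3, s4}
read b: {s0, s4}
read a: {s1, s2, s3}
read a: {s0, s1, s2, s3}
read b: {s0, s2, s3, s4}
read a: {s1, s2, s3}
read a: {s0, s1, s2, s3}
read c: {s0, s1, s2, s3, s4}
Reachable ∩ accepting = {s0, s1, s2, s4} — nonempty.

accepted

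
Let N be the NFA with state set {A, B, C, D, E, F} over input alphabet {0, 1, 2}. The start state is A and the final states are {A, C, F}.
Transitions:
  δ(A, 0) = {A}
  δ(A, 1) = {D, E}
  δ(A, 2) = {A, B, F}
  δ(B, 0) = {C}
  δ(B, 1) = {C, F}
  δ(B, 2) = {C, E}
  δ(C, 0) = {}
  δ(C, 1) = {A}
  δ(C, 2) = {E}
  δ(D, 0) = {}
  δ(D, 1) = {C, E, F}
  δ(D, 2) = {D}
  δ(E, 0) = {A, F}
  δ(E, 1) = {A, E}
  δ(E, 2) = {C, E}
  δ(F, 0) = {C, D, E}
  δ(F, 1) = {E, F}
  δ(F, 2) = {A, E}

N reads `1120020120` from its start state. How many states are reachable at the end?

5

Start: {A}
read 1: {D, E}
read 1: {A, C, E, F}
read 2: {A, B, C, E, F}
read 0: {A, C, D, E, F}
read 0: {A, C, D, E, F}
read 2: {A, B, C, D, E, F}
read 0: {A, C, D, E, F}
read 1: {A, C, D, E, F}
read 2: {A, B, C, D, E, F}
read 0: {A, C, D, E, F}
Final reachable set {A, C, D, E, F} has 5 states.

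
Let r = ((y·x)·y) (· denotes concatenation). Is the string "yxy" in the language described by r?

yes

Split as yx·y: (y·x) matches yx and y matches y.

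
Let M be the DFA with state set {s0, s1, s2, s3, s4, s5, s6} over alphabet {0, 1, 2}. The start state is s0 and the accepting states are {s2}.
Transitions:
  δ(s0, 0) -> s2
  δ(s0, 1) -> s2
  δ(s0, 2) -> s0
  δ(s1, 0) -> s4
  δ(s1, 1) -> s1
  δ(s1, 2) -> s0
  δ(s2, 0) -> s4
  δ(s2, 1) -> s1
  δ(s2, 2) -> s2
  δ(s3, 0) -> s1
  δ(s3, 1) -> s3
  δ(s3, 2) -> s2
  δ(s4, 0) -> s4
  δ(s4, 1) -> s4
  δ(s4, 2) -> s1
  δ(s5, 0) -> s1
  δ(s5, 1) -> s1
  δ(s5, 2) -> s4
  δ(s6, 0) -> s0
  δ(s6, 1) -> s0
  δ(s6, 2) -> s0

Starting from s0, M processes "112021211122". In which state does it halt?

s0

s0 --1--> s2
s2 --1--> s1
s1 --2--> s0
s0 --0--> s2
s2 --2--> s2
s2 --1--> s1
s1 --2--> s0
s0 --1--> s2
s2 --1--> s1
s1 --1--> s1
s1 --2--> s0
s0 --2--> s0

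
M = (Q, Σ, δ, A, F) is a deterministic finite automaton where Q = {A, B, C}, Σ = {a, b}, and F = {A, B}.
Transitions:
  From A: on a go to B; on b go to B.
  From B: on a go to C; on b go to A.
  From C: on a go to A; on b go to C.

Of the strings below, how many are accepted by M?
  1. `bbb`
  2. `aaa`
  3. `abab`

`bbb`: accepted
`aaa`: accepted
`abab`: accepted

3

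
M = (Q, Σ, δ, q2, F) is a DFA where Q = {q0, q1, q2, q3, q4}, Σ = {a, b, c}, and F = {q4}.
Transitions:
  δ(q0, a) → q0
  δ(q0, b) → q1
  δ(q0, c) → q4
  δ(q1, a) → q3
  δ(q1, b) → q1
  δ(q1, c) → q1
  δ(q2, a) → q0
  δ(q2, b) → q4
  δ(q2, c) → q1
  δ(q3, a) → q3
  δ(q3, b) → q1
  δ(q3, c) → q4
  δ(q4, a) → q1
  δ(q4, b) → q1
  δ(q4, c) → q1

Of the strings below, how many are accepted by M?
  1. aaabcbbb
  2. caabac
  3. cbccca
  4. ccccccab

1

aaabcbbb: rejected
caabac: accepted
cbccca: rejected
ccccccab: rejected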